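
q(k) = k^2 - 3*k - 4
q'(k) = 2*k - 3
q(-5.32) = 40.26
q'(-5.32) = -13.64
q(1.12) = -6.11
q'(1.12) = -0.76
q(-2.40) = 8.96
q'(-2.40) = -7.80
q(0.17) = -4.48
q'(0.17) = -2.66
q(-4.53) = 30.11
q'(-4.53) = -12.06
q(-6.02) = 50.30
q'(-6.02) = -15.04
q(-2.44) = 9.27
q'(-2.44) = -7.88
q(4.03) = 0.15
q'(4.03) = 5.06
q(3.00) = -4.00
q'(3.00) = 3.00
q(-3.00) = 14.00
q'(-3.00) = -9.00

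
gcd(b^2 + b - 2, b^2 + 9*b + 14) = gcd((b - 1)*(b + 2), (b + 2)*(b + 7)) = b + 2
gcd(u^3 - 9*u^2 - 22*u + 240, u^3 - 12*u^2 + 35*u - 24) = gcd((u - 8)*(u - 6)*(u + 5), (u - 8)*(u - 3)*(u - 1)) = u - 8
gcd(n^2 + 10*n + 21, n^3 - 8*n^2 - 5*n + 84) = n + 3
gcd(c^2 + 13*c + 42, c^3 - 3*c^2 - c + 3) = 1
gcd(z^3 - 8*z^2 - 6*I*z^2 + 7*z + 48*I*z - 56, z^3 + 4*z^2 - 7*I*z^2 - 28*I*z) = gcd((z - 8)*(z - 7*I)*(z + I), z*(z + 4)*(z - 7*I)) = z - 7*I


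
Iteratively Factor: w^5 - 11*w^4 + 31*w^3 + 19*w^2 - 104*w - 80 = (w + 1)*(w^4 - 12*w^3 + 43*w^2 - 24*w - 80) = (w - 5)*(w + 1)*(w^3 - 7*w^2 + 8*w + 16) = (w - 5)*(w - 4)*(w + 1)*(w^2 - 3*w - 4) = (w - 5)*(w - 4)*(w + 1)^2*(w - 4)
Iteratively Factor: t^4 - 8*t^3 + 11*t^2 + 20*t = (t + 1)*(t^3 - 9*t^2 + 20*t) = (t - 4)*(t + 1)*(t^2 - 5*t) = t*(t - 4)*(t + 1)*(t - 5)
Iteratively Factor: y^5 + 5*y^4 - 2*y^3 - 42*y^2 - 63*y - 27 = (y - 3)*(y^4 + 8*y^3 + 22*y^2 + 24*y + 9) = (y - 3)*(y + 1)*(y^3 + 7*y^2 + 15*y + 9) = (y - 3)*(y + 1)*(y + 3)*(y^2 + 4*y + 3) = (y - 3)*(y + 1)^2*(y + 3)*(y + 3)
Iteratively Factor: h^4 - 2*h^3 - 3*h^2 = (h)*(h^3 - 2*h^2 - 3*h) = h*(h + 1)*(h^2 - 3*h) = h*(h - 3)*(h + 1)*(h)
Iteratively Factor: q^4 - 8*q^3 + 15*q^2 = (q)*(q^3 - 8*q^2 + 15*q) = q*(q - 5)*(q^2 - 3*q) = q*(q - 5)*(q - 3)*(q)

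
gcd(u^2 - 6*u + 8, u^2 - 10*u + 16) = u - 2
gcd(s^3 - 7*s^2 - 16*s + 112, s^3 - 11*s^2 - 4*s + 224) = s^2 - 3*s - 28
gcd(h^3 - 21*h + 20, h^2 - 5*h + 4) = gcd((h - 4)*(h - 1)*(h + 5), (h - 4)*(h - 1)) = h^2 - 5*h + 4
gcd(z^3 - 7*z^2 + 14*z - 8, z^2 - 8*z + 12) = z - 2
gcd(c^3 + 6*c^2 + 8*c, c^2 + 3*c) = c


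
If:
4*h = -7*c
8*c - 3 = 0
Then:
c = 3/8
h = -21/32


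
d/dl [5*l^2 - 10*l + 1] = 10*l - 10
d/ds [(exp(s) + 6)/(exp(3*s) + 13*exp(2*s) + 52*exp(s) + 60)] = (-2*exp(s) - 7)*exp(s)/(exp(4*s) + 14*exp(3*s) + 69*exp(2*s) + 140*exp(s) + 100)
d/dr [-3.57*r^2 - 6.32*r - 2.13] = -7.14*r - 6.32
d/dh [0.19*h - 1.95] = 0.190000000000000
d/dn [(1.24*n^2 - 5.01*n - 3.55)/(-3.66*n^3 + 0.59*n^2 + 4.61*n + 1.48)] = (4.5384*n^4 - 36.6732*n^3 - 30.3067*n^2 + 7.8594*n + 8.9507)/(13.3956*n^6 - 4.3188*n^5 - 33.3971*n^4 - 5.3938*n^3 + 22.9985*n^2 + 13.6456*n + 2.1904)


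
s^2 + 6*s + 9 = (s + 3)^2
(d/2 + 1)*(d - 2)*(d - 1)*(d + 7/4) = d^4/2 + 3*d^3/8 - 23*d^2/8 - 3*d/2 + 7/2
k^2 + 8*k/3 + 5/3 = (k + 1)*(k + 5/3)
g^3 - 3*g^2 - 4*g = g*(g - 4)*(g + 1)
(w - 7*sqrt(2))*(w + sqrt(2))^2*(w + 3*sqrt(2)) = w^4 - 2*sqrt(2)*w^3 - 56*w^2 - 92*sqrt(2)*w - 84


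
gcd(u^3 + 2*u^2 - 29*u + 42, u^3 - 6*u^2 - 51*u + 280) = u + 7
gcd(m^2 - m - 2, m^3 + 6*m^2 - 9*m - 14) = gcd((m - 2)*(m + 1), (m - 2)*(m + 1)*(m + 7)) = m^2 - m - 2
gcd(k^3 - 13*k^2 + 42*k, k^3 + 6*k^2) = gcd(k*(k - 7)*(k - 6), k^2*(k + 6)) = k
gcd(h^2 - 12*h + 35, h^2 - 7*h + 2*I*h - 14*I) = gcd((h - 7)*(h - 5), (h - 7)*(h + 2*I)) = h - 7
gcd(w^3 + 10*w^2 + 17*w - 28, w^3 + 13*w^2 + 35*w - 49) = w^2 + 6*w - 7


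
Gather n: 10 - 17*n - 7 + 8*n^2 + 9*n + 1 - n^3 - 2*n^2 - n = -n^3 + 6*n^2 - 9*n + 4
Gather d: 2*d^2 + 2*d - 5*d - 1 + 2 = 2*d^2 - 3*d + 1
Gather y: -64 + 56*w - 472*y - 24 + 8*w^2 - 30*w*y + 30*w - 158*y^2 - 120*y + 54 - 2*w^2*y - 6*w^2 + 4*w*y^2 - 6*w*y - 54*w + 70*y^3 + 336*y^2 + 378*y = 2*w^2 + 32*w + 70*y^3 + y^2*(4*w + 178) + y*(-2*w^2 - 36*w - 214) - 34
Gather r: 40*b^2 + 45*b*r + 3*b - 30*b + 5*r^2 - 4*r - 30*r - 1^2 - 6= 40*b^2 - 27*b + 5*r^2 + r*(45*b - 34) - 7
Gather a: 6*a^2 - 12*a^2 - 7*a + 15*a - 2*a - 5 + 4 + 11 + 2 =-6*a^2 + 6*a + 12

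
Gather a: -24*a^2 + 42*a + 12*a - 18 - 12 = -24*a^2 + 54*a - 30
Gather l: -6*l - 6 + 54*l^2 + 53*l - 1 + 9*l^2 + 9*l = 63*l^2 + 56*l - 7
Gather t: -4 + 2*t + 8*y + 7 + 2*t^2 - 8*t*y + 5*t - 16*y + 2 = 2*t^2 + t*(7 - 8*y) - 8*y + 5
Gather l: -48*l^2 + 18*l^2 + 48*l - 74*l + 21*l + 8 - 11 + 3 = -30*l^2 - 5*l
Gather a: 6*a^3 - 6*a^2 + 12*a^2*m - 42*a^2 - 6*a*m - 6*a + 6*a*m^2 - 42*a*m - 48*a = 6*a^3 + a^2*(12*m - 48) + a*(6*m^2 - 48*m - 54)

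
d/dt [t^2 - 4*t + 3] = 2*t - 4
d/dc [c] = 1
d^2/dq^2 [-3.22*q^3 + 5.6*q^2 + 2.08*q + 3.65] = 11.2 - 19.32*q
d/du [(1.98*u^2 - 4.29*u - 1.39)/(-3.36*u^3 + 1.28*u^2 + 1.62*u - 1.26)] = (6.6528*u^4 - 28.8288*u^3 - 5.3124*u^2 - 1.4312*u + 7.6572)/(11.2896*u^6 - 8.6016*u^5 - 9.248*u^4 + 12.6144*u^3 - 0.6012*u^2 - 4.0824*u + 1.5876)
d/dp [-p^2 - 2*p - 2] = -2*p - 2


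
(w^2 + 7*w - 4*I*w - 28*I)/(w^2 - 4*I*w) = (w + 7)/w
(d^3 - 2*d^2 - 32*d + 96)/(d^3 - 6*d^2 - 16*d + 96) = (d^2 + 2*d - 24)/(d^2 - 2*d - 24)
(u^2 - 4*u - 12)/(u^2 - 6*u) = (u + 2)/u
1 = 1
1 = 1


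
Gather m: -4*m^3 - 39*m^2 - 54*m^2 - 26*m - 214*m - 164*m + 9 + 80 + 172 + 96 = -4*m^3 - 93*m^2 - 404*m + 357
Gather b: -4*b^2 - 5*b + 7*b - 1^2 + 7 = -4*b^2 + 2*b + 6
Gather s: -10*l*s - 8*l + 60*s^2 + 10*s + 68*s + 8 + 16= -8*l + 60*s^2 + s*(78 - 10*l) + 24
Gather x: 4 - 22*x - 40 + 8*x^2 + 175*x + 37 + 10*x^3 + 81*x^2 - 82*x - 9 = 10*x^3 + 89*x^2 + 71*x - 8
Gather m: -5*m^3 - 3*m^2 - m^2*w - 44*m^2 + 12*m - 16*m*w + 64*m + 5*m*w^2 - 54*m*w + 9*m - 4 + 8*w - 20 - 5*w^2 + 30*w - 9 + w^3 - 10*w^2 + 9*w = -5*m^3 + m^2*(-w - 47) + m*(5*w^2 - 70*w + 85) + w^3 - 15*w^2 + 47*w - 33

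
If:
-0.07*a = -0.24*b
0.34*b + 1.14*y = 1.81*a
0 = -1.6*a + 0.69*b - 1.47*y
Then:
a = 0.00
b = 0.00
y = 0.00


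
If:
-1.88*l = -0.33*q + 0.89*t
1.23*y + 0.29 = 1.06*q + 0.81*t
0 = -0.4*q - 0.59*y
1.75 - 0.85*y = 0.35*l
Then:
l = -18.38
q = -14.20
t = 33.56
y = 9.63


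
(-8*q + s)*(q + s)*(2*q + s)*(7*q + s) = -112*q^4 - 170*q^3*s - 57*q^2*s^2 + 2*q*s^3 + s^4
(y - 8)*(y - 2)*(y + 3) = y^3 - 7*y^2 - 14*y + 48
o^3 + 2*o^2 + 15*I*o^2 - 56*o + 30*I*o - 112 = (o + 2)*(o + 7*I)*(o + 8*I)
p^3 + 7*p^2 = p^2*(p + 7)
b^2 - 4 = (b - 2)*(b + 2)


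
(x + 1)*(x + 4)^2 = x^3 + 9*x^2 + 24*x + 16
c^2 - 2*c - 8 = (c - 4)*(c + 2)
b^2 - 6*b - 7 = (b - 7)*(b + 1)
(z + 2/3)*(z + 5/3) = z^2 + 7*z/3 + 10/9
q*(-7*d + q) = -7*d*q + q^2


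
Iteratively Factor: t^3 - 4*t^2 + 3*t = (t - 3)*(t^2 - t) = t*(t - 3)*(t - 1)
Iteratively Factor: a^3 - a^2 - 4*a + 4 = (a - 1)*(a^2 - 4) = (a - 2)*(a - 1)*(a + 2)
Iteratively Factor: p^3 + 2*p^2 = (p)*(p^2 + 2*p) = p^2*(p + 2)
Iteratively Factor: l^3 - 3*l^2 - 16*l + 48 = (l + 4)*(l^2 - 7*l + 12) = (l - 4)*(l + 4)*(l - 3)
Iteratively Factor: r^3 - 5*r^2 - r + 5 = (r - 5)*(r^2 - 1) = (r - 5)*(r - 1)*(r + 1)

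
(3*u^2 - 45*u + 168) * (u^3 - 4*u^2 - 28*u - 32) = 3*u^5 - 57*u^4 + 264*u^3 + 492*u^2 - 3264*u - 5376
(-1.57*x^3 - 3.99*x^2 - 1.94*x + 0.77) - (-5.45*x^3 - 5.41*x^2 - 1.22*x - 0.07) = 3.88*x^3 + 1.42*x^2 - 0.72*x + 0.84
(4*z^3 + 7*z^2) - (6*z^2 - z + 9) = 4*z^3 + z^2 + z - 9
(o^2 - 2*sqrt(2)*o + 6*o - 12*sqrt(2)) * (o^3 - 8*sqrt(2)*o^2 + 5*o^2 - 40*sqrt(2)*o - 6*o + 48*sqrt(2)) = o^5 - 10*sqrt(2)*o^4 + 11*o^4 - 110*sqrt(2)*o^3 + 56*o^3 - 240*sqrt(2)*o^2 + 316*o^2 + 360*sqrt(2)*o + 768*o - 1152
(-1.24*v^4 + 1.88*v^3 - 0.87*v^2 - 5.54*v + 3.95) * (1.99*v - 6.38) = -2.4676*v^5 + 11.6524*v^4 - 13.7257*v^3 - 5.474*v^2 + 43.2057*v - 25.201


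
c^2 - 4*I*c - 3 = (c - 3*I)*(c - I)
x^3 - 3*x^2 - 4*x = x*(x - 4)*(x + 1)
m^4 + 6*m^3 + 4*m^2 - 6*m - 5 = (m - 1)*(m + 1)^2*(m + 5)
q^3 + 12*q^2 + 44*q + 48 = (q + 2)*(q + 4)*(q + 6)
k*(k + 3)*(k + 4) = k^3 + 7*k^2 + 12*k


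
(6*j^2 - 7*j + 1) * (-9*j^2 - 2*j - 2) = -54*j^4 + 51*j^3 - 7*j^2 + 12*j - 2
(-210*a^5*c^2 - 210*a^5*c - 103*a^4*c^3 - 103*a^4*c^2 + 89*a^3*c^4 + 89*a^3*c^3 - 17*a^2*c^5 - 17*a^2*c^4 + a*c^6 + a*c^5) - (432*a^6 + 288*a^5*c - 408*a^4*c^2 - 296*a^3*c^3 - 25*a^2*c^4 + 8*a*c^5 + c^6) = -432*a^6 - 210*a^5*c^2 - 498*a^5*c - 103*a^4*c^3 + 305*a^4*c^2 + 89*a^3*c^4 + 385*a^3*c^3 - 17*a^2*c^5 + 8*a^2*c^4 + a*c^6 - 7*a*c^5 - c^6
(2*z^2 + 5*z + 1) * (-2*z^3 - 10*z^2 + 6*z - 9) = -4*z^5 - 30*z^4 - 40*z^3 + 2*z^2 - 39*z - 9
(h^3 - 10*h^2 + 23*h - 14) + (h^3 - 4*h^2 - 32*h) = 2*h^3 - 14*h^2 - 9*h - 14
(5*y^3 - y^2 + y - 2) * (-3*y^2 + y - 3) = -15*y^5 + 8*y^4 - 19*y^3 + 10*y^2 - 5*y + 6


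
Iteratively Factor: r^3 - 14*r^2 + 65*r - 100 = (r - 5)*(r^2 - 9*r + 20) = (r - 5)^2*(r - 4)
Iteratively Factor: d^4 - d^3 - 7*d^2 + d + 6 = (d - 1)*(d^3 - 7*d - 6) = (d - 1)*(d + 1)*(d^2 - d - 6) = (d - 1)*(d + 1)*(d + 2)*(d - 3)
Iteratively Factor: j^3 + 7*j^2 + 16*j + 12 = (j + 2)*(j^2 + 5*j + 6) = (j + 2)^2*(j + 3)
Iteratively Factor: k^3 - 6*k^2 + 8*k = (k - 4)*(k^2 - 2*k) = (k - 4)*(k - 2)*(k)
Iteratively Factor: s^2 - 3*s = (s)*(s - 3)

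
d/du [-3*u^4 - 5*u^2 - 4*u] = -12*u^3 - 10*u - 4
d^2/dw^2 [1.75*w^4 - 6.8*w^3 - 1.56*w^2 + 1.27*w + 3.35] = 21.0*w^2 - 40.8*w - 3.12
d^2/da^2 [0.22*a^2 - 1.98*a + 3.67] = 0.440000000000000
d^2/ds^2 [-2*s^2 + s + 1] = -4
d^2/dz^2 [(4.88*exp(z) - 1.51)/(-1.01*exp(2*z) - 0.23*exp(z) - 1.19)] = (-4.978088*exp(4*z) + 7.295028*exp(3*z) + 36.243951*exp(2*z) - 5.843941*exp(z) - 7.323855)*exp(z)/(1.030301*exp(6*z) + 0.703869*exp(5*z) + 3.802044*exp(4*z) + 1.670789*exp(3*z) + 4.479636*exp(2*z) + 0.977109*exp(z) + 1.685159)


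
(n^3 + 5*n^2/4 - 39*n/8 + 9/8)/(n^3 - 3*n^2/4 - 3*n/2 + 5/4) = (8*n^3 + 10*n^2 - 39*n + 9)/(2*(4*n^3 - 3*n^2 - 6*n + 5))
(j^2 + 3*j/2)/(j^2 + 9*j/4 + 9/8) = 4*j/(4*j + 3)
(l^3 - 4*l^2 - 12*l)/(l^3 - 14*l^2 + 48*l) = (l + 2)/(l - 8)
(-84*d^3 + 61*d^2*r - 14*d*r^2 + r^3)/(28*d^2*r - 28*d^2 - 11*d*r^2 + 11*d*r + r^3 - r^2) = (-3*d + r)/(r - 1)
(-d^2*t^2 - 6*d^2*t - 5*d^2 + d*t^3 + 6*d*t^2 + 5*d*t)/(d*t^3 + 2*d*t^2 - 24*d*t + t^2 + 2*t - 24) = d*(-d*t^2 - 6*d*t - 5*d + t^3 + 6*t^2 + 5*t)/(d*t^3 + 2*d*t^2 - 24*d*t + t^2 + 2*t - 24)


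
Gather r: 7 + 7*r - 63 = 7*r - 56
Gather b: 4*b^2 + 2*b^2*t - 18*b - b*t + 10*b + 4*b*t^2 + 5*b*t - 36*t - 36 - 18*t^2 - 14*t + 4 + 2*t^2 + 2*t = b^2*(2*t + 4) + b*(4*t^2 + 4*t - 8) - 16*t^2 - 48*t - 32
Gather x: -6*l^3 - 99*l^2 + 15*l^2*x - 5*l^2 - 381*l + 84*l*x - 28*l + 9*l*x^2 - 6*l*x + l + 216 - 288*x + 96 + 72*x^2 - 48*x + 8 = -6*l^3 - 104*l^2 - 408*l + x^2*(9*l + 72) + x*(15*l^2 + 78*l - 336) + 320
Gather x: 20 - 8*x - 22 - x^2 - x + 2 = -x^2 - 9*x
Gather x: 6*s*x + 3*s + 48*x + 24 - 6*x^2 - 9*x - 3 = 3*s - 6*x^2 + x*(6*s + 39) + 21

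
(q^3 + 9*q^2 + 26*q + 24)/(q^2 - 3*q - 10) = (q^2 + 7*q + 12)/(q - 5)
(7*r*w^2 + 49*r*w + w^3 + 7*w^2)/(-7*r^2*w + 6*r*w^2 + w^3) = (-w - 7)/(r - w)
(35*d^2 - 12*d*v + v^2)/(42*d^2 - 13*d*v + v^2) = (-5*d + v)/(-6*d + v)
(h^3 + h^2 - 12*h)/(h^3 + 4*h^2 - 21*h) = (h + 4)/(h + 7)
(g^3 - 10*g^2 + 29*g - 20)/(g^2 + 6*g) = (g^3 - 10*g^2 + 29*g - 20)/(g*(g + 6))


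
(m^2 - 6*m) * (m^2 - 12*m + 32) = m^4 - 18*m^3 + 104*m^2 - 192*m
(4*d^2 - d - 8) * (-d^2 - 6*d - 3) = -4*d^4 - 23*d^3 + 2*d^2 + 51*d + 24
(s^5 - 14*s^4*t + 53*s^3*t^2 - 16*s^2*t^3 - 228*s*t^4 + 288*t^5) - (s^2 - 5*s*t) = s^5 - 14*s^4*t + 53*s^3*t^2 - 16*s^2*t^3 - s^2 - 228*s*t^4 + 5*s*t + 288*t^5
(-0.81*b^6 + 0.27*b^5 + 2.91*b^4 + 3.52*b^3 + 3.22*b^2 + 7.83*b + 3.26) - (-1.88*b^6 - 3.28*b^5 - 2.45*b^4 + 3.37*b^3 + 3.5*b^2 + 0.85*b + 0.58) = 1.07*b^6 + 3.55*b^5 + 5.36*b^4 + 0.15*b^3 - 0.28*b^2 + 6.98*b + 2.68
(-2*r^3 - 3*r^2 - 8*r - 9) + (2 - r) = -2*r^3 - 3*r^2 - 9*r - 7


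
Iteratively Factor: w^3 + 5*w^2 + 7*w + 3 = (w + 1)*(w^2 + 4*w + 3) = (w + 1)*(w + 3)*(w + 1)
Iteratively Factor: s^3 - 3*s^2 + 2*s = (s - 2)*(s^2 - s) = s*(s - 2)*(s - 1)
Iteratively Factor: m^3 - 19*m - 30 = (m + 3)*(m^2 - 3*m - 10) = (m - 5)*(m + 3)*(m + 2)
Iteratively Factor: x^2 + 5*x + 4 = (x + 4)*(x + 1)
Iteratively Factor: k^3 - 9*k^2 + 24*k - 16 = (k - 4)*(k^2 - 5*k + 4) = (k - 4)^2*(k - 1)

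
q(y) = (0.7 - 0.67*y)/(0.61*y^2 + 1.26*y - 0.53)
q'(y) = (0.7 - 0.67*y)*(-1.22*y - 1.26)/(0.61*y^2 + 1.26*y - 0.53)^2 - 0.67/(0.61*y^2 + 1.26*y - 0.53)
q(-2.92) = 2.68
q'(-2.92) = 5.54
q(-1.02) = -1.17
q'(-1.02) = 0.55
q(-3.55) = 1.15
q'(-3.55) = 1.06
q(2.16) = -0.15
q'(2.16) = -0.02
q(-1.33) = -1.41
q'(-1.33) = 1.05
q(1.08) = -0.02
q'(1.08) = -0.41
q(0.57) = 0.82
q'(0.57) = -5.90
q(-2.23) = -7.16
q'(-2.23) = 36.34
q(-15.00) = 0.09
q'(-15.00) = 0.01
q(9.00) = -0.09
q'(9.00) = 0.01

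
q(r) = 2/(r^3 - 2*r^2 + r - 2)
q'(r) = 2*(-3*r^2 + 4*r - 1)/(r^3 - 2*r^2 + r - 2)^2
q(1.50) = -1.23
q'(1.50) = -1.33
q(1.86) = -3.20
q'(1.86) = -20.21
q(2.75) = 0.31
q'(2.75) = -0.62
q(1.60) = -1.40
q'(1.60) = -2.25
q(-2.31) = -0.07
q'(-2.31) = -0.07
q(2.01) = 39.68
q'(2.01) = -3999.83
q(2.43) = 0.67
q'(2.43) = -2.04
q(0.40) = -1.08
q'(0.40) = 0.07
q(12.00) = 0.00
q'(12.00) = 0.00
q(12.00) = 0.00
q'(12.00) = 0.00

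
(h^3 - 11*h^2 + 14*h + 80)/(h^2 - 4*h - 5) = (h^2 - 6*h - 16)/(h + 1)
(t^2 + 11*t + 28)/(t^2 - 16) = (t + 7)/(t - 4)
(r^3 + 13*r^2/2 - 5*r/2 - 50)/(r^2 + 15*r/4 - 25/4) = 2*(2*r^2 + 3*r - 20)/(4*r - 5)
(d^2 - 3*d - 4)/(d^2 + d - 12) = (d^2 - 3*d - 4)/(d^2 + d - 12)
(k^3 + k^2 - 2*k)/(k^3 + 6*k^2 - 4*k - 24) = k*(k - 1)/(k^2 + 4*k - 12)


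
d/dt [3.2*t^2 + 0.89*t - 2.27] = 6.4*t + 0.89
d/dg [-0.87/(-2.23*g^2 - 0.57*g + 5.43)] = (-3.8802*g - 0.4959)/(2.23*g^2 + 0.57*g - 5.43)^2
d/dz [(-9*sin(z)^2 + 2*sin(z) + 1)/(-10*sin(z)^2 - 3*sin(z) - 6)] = (47*sin(z)^2 + 128*sin(z) - 9)*cos(z)/(10*sin(z)^2 + 3*sin(z) + 6)^2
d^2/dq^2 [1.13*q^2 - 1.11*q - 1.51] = 2.26000000000000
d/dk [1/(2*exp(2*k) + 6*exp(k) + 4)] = (-exp(k) - 3/2)*exp(k)/(exp(2*k) + 3*exp(k) + 2)^2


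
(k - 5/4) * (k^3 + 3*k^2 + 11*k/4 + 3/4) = k^4 + 7*k^3/4 - k^2 - 43*k/16 - 15/16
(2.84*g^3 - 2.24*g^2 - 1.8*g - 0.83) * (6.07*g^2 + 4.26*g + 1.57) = 17.2388*g^5 - 1.4984*g^4 - 16.0096*g^3 - 16.2229*g^2 - 6.3618*g - 1.3031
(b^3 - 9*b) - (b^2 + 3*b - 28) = b^3 - b^2 - 12*b + 28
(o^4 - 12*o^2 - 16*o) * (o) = o^5 - 12*o^3 - 16*o^2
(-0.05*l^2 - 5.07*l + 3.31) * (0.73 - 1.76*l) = 0.088*l^3 + 8.8867*l^2 - 9.5267*l + 2.4163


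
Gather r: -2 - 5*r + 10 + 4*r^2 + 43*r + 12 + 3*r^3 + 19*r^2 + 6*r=3*r^3 + 23*r^2 + 44*r + 20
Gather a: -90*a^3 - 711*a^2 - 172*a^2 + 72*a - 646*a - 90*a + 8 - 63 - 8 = -90*a^3 - 883*a^2 - 664*a - 63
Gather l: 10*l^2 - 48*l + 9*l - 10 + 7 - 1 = 10*l^2 - 39*l - 4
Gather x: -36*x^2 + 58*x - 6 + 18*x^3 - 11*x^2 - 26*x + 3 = 18*x^3 - 47*x^2 + 32*x - 3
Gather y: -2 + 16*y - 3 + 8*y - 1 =24*y - 6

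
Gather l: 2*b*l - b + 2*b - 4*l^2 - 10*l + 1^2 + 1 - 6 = b - 4*l^2 + l*(2*b - 10) - 4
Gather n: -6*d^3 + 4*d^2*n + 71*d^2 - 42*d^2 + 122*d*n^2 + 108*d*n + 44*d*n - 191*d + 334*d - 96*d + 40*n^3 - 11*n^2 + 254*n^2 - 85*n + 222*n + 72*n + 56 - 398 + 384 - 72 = -6*d^3 + 29*d^2 + 47*d + 40*n^3 + n^2*(122*d + 243) + n*(4*d^2 + 152*d + 209) - 30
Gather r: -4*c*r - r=r*(-4*c - 1)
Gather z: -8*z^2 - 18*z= -8*z^2 - 18*z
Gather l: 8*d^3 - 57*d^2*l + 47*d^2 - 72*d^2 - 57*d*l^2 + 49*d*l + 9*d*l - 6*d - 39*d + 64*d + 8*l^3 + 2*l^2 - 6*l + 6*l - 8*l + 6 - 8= 8*d^3 - 25*d^2 + 19*d + 8*l^3 + l^2*(2 - 57*d) + l*(-57*d^2 + 58*d - 8) - 2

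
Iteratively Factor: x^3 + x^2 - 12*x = (x - 3)*(x^2 + 4*x) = x*(x - 3)*(x + 4)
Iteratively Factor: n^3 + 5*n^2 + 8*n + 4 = (n + 2)*(n^2 + 3*n + 2) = (n + 2)^2*(n + 1)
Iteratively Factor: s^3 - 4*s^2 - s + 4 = (s - 4)*(s^2 - 1) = (s - 4)*(s - 1)*(s + 1)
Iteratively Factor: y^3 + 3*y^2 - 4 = (y + 2)*(y^2 + y - 2) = (y + 2)^2*(y - 1)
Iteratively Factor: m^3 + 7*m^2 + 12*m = (m)*(m^2 + 7*m + 12) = m*(m + 3)*(m + 4)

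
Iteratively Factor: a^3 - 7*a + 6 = (a - 1)*(a^2 + a - 6) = (a - 1)*(a + 3)*(a - 2)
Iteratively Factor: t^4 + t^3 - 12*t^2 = (t + 4)*(t^3 - 3*t^2) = t*(t + 4)*(t^2 - 3*t) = t^2*(t + 4)*(t - 3)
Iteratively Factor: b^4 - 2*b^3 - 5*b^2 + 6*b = (b + 2)*(b^3 - 4*b^2 + 3*b) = (b - 3)*(b + 2)*(b^2 - b) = b*(b - 3)*(b + 2)*(b - 1)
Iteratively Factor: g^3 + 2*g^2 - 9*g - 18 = (g + 3)*(g^2 - g - 6) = (g + 2)*(g + 3)*(g - 3)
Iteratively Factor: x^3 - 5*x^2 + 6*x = (x)*(x^2 - 5*x + 6) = x*(x - 3)*(x - 2)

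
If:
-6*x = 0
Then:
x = 0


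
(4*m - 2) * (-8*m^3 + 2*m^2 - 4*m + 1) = -32*m^4 + 24*m^3 - 20*m^2 + 12*m - 2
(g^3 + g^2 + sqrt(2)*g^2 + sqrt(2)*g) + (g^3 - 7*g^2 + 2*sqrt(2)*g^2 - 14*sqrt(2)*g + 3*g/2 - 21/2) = 2*g^3 - 6*g^2 + 3*sqrt(2)*g^2 - 13*sqrt(2)*g + 3*g/2 - 21/2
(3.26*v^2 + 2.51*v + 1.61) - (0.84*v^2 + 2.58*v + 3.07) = 2.42*v^2 - 0.0700000000000003*v - 1.46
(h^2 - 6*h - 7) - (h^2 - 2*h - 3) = -4*h - 4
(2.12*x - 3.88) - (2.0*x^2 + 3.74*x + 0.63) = -2.0*x^2 - 1.62*x - 4.51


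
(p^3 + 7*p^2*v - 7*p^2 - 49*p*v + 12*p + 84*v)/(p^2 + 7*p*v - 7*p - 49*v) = (p^2 - 7*p + 12)/(p - 7)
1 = 1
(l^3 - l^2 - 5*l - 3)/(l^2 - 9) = (l^2 + 2*l + 1)/(l + 3)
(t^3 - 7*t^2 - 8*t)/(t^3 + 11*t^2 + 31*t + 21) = t*(t - 8)/(t^2 + 10*t + 21)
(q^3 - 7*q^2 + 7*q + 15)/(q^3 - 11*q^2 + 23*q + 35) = (q - 3)/(q - 7)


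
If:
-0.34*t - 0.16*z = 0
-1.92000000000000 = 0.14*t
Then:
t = -13.71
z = 29.14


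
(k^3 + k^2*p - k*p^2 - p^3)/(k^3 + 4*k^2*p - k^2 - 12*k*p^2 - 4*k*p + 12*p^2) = (k^3 + k^2*p - k*p^2 - p^3)/(k^3 + 4*k^2*p - k^2 - 12*k*p^2 - 4*k*p + 12*p^2)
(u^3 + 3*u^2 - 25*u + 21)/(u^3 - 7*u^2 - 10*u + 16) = (u^2 + 4*u - 21)/(u^2 - 6*u - 16)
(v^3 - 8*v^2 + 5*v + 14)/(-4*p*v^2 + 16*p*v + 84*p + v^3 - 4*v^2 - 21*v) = (-v^2 + v + 2)/(4*p*v + 12*p - v^2 - 3*v)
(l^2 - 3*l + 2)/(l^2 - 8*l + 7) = (l - 2)/(l - 7)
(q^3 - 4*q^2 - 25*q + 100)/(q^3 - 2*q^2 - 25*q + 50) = (q - 4)/(q - 2)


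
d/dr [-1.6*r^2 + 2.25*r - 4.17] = 2.25 - 3.2*r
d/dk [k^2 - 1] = 2*k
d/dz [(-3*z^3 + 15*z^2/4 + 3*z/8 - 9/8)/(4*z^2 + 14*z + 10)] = 3*(-8*z^4 - 56*z^3 - 26*z^2 + 56*z + 13)/(8*(4*z^4 + 28*z^3 + 69*z^2 + 70*z + 25))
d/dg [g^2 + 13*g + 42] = 2*g + 13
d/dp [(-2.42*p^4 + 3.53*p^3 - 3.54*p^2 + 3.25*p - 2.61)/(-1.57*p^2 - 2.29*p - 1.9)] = (7.5988*p^5 + 11.0833*p^4 + 2.2246*p^3 - 6.9119*p^2 + 5.2566*p - 12.1519)/(2.4649*p^4 + 7.1906*p^3 + 11.2101*p^2 + 8.702*p + 3.61)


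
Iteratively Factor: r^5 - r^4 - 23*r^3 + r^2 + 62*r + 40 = (r + 1)*(r^4 - 2*r^3 - 21*r^2 + 22*r + 40) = (r + 1)^2*(r^3 - 3*r^2 - 18*r + 40) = (r - 2)*(r + 1)^2*(r^2 - r - 20) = (r - 5)*(r - 2)*(r + 1)^2*(r + 4)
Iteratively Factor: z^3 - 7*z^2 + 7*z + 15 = (z - 5)*(z^2 - 2*z - 3) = (z - 5)*(z + 1)*(z - 3)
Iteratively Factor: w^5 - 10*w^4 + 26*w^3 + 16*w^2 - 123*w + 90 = (w + 2)*(w^4 - 12*w^3 + 50*w^2 - 84*w + 45) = (w - 3)*(w + 2)*(w^3 - 9*w^2 + 23*w - 15) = (w - 5)*(w - 3)*(w + 2)*(w^2 - 4*w + 3) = (w - 5)*(w - 3)^2*(w + 2)*(w - 1)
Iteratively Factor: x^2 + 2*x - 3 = (x - 1)*(x + 3)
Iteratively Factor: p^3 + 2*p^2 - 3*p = (p - 1)*(p^2 + 3*p) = p*(p - 1)*(p + 3)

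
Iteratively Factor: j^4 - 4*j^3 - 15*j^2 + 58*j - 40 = (j - 5)*(j^3 + j^2 - 10*j + 8) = (j - 5)*(j - 2)*(j^2 + 3*j - 4) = (j - 5)*(j - 2)*(j + 4)*(j - 1)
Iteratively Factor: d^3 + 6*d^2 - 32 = (d - 2)*(d^2 + 8*d + 16) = (d - 2)*(d + 4)*(d + 4)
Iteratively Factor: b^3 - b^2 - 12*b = (b + 3)*(b^2 - 4*b) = b*(b + 3)*(b - 4)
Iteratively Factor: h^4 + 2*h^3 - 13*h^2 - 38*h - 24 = (h + 3)*(h^3 - h^2 - 10*h - 8) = (h - 4)*(h + 3)*(h^2 + 3*h + 2) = (h - 4)*(h + 1)*(h + 3)*(h + 2)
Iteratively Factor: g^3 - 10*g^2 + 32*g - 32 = (g - 4)*(g^2 - 6*g + 8) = (g - 4)*(g - 2)*(g - 4)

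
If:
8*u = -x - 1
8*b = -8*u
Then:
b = x/8 + 1/8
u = -x/8 - 1/8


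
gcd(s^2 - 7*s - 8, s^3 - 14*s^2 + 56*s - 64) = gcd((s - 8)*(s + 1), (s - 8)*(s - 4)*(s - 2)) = s - 8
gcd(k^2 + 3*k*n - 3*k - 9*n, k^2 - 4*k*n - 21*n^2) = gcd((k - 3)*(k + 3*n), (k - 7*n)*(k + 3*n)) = k + 3*n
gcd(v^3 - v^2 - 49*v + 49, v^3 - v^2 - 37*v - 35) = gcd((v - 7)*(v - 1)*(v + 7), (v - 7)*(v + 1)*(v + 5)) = v - 7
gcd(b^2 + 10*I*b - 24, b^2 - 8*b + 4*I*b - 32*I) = b + 4*I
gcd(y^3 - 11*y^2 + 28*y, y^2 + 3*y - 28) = y - 4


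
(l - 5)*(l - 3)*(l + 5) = l^3 - 3*l^2 - 25*l + 75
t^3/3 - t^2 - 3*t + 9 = (t/3 + 1)*(t - 3)^2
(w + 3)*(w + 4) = w^2 + 7*w + 12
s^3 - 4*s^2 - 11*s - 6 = (s - 6)*(s + 1)^2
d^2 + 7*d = d*(d + 7)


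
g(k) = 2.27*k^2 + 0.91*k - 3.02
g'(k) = 4.54*k + 0.91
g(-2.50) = 8.89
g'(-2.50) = -10.44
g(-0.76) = -2.40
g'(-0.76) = -2.54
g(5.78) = 78.08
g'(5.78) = 27.15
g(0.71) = -1.23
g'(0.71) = 4.13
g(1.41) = 2.78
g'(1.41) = 7.31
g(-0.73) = -2.47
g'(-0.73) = -2.40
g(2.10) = 8.90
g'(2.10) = 10.44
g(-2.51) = 9.00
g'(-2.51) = -10.49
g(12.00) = 334.78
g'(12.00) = 55.39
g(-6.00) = 73.24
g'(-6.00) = -26.33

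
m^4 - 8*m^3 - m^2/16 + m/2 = m*(m - 8)*(m - 1/4)*(m + 1/4)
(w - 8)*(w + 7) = w^2 - w - 56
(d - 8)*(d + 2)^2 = d^3 - 4*d^2 - 28*d - 32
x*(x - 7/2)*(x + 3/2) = x^3 - 2*x^2 - 21*x/4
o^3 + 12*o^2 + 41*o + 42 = (o + 2)*(o + 3)*(o + 7)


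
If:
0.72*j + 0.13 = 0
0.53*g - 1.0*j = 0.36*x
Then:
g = 0.679245283018868*x - 0.340670859538784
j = -0.18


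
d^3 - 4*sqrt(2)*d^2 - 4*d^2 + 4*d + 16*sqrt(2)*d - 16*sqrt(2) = (d - 2)^2*(d - 4*sqrt(2))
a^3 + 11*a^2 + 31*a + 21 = (a + 1)*(a + 3)*(a + 7)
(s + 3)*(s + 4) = s^2 + 7*s + 12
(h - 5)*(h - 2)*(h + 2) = h^3 - 5*h^2 - 4*h + 20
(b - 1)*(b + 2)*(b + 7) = b^3 + 8*b^2 + 5*b - 14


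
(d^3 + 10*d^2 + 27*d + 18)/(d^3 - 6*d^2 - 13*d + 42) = (d^2 + 7*d + 6)/(d^2 - 9*d + 14)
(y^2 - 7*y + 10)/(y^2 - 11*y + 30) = (y - 2)/(y - 6)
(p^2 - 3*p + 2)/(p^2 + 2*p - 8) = (p - 1)/(p + 4)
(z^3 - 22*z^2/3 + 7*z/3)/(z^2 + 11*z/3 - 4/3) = z*(z - 7)/(z + 4)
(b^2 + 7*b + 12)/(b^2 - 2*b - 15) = (b + 4)/(b - 5)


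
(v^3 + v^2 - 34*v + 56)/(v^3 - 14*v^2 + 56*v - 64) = (v + 7)/(v - 8)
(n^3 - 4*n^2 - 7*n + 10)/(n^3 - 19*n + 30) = (n^3 - 4*n^2 - 7*n + 10)/(n^3 - 19*n + 30)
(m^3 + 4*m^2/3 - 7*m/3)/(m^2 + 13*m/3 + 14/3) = m*(m - 1)/(m + 2)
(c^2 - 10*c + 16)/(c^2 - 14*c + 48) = (c - 2)/(c - 6)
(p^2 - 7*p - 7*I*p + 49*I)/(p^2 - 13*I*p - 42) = (p - 7)/(p - 6*I)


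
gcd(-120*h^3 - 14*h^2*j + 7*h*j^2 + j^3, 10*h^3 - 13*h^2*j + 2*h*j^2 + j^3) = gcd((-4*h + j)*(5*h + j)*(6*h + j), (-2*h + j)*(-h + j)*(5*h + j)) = 5*h + j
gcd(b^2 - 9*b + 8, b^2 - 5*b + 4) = b - 1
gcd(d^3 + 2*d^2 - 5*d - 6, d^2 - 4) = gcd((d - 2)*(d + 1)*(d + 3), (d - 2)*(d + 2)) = d - 2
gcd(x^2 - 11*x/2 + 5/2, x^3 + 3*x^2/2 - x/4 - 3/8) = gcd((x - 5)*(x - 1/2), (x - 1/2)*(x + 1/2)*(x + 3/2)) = x - 1/2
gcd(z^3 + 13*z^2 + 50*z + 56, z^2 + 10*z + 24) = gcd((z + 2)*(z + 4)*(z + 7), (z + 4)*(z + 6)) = z + 4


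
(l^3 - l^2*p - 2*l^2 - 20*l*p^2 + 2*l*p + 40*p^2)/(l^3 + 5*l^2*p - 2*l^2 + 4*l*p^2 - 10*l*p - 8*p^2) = (l - 5*p)/(l + p)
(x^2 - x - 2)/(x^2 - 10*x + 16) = (x + 1)/(x - 8)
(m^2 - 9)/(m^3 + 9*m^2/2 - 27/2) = 2*(m - 3)/(2*m^2 + 3*m - 9)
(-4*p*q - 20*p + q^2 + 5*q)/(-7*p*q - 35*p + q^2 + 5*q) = (4*p - q)/(7*p - q)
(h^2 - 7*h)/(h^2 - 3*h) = (h - 7)/(h - 3)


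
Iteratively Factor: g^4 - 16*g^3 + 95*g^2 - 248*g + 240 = (g - 4)*(g^3 - 12*g^2 + 47*g - 60) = (g - 4)*(g - 3)*(g^2 - 9*g + 20) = (g - 4)^2*(g - 3)*(g - 5)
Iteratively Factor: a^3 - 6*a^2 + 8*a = (a - 2)*(a^2 - 4*a) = (a - 4)*(a - 2)*(a)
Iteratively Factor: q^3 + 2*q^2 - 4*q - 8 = (q + 2)*(q^2 - 4) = (q + 2)^2*(q - 2)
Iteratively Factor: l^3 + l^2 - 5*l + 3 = (l - 1)*(l^2 + 2*l - 3) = (l - 1)^2*(l + 3)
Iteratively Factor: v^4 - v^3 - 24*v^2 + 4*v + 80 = (v - 2)*(v^3 + v^2 - 22*v - 40) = (v - 2)*(v + 4)*(v^2 - 3*v - 10) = (v - 5)*(v - 2)*(v + 4)*(v + 2)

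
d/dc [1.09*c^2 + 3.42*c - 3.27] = 2.18*c + 3.42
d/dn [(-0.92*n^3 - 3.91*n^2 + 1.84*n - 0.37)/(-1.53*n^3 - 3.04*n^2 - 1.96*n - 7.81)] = (-3.1855*n^4 + 9.2368*n^3 + 33.1145*n^2 + 58.8246*n - 15.0956)/(2.3409*n^6 + 9.3024*n^5 + 15.2392*n^4 + 35.8154*n^3 + 51.3264*n^2 + 30.6152*n + 60.9961)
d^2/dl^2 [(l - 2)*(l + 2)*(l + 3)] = 6*l + 6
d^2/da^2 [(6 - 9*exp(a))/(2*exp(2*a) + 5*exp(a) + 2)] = (-36*exp(4*a) + 186*exp(3*a) + 396*exp(2*a) + 144*exp(a) - 96)*exp(a)/(8*exp(6*a) + 60*exp(5*a) + 174*exp(4*a) + 245*exp(3*a) + 174*exp(2*a) + 60*exp(a) + 8)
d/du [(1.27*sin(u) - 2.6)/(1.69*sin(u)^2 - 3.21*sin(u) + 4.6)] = (-2.1463*sin(u)^2 + 8.788*sin(u) - 2.504)*cos(u)/(2.8561*sin(u)^4 - 10.8498*sin(u)^3 + 25.8521*sin(u)^2 - 29.532*sin(u) + 21.16)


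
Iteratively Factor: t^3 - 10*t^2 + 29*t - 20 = (t - 1)*(t^2 - 9*t + 20) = (t - 5)*(t - 1)*(t - 4)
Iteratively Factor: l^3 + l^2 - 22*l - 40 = (l - 5)*(l^2 + 6*l + 8) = (l - 5)*(l + 4)*(l + 2)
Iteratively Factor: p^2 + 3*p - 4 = (p - 1)*(p + 4)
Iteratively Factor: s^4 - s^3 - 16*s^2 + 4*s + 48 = (s + 2)*(s^3 - 3*s^2 - 10*s + 24) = (s - 4)*(s + 2)*(s^2 + s - 6) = (s - 4)*(s - 2)*(s + 2)*(s + 3)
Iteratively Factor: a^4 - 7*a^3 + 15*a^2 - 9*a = (a - 3)*(a^3 - 4*a^2 + 3*a) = a*(a - 3)*(a^2 - 4*a + 3) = a*(a - 3)*(a - 1)*(a - 3)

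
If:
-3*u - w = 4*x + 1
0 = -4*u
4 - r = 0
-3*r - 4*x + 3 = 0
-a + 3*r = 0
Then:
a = 12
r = 4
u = 0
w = 8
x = -9/4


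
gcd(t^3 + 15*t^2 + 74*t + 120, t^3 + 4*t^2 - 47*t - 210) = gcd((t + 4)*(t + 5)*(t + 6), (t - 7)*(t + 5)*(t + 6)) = t^2 + 11*t + 30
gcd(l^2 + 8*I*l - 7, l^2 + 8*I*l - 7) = l^2 + 8*I*l - 7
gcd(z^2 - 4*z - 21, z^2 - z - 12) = z + 3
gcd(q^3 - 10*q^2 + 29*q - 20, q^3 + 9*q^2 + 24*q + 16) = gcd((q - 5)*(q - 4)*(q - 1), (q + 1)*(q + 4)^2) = 1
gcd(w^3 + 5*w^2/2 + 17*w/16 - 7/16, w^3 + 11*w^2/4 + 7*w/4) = w^2 + 11*w/4 + 7/4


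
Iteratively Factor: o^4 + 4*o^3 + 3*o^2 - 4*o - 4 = (o - 1)*(o^3 + 5*o^2 + 8*o + 4) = (o - 1)*(o + 2)*(o^2 + 3*o + 2) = (o - 1)*(o + 2)^2*(o + 1)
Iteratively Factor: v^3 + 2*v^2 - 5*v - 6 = (v + 3)*(v^2 - v - 2) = (v - 2)*(v + 3)*(v + 1)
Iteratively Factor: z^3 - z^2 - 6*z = (z - 3)*(z^2 + 2*z) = z*(z - 3)*(z + 2)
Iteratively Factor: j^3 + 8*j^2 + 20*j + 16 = (j + 2)*(j^2 + 6*j + 8) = (j + 2)*(j + 4)*(j + 2)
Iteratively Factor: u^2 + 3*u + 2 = (u + 1)*(u + 2)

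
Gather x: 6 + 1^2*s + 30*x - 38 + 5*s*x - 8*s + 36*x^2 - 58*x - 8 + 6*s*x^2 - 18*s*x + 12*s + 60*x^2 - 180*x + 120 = 5*s + x^2*(6*s + 96) + x*(-13*s - 208) + 80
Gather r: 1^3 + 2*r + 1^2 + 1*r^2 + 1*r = r^2 + 3*r + 2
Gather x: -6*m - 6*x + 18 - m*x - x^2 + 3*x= -6*m - x^2 + x*(-m - 3) + 18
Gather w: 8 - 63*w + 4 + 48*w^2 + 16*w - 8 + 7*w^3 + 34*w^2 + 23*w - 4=7*w^3 + 82*w^2 - 24*w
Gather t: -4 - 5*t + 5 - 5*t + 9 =10 - 10*t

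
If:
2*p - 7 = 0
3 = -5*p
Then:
No Solution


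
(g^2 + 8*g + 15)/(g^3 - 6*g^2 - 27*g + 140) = (g + 3)/(g^2 - 11*g + 28)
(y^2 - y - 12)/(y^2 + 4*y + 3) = (y - 4)/(y + 1)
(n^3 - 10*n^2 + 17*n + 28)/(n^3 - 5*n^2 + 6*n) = (n^3 - 10*n^2 + 17*n + 28)/(n*(n^2 - 5*n + 6))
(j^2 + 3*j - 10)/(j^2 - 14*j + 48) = (j^2 + 3*j - 10)/(j^2 - 14*j + 48)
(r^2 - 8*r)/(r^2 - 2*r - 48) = r/(r + 6)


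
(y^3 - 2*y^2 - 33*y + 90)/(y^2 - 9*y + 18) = (y^2 + y - 30)/(y - 6)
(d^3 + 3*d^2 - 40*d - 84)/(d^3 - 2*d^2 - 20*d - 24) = (d + 7)/(d + 2)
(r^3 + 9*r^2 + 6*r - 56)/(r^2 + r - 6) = (r^2 + 11*r + 28)/(r + 3)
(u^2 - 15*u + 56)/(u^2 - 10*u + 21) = (u - 8)/(u - 3)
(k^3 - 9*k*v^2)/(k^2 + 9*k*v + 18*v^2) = k*(k - 3*v)/(k + 6*v)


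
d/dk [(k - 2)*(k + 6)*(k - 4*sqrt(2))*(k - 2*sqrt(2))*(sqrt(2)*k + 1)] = 5*sqrt(2)*k^4 - 44*k^3 + 16*sqrt(2)*k^3 - 132*k^2 - 6*sqrt(2)*k^2 + 80*sqrt(2)*k + 296*k - 120*sqrt(2) + 64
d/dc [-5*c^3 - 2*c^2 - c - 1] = -15*c^2 - 4*c - 1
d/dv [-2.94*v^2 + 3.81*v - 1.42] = 3.81 - 5.88*v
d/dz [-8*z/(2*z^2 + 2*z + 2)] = 4*(z^2 - 1)/(z^4 + 2*z^3 + 3*z^2 + 2*z + 1)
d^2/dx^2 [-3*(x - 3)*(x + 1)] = -6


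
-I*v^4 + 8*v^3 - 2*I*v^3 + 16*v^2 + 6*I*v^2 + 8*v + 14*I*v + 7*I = (v + 1)*(v + I)*(v + 7*I)*(-I*v - I)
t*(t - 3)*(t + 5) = t^3 + 2*t^2 - 15*t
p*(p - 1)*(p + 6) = p^3 + 5*p^2 - 6*p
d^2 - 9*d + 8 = (d - 8)*(d - 1)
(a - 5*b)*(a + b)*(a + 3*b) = a^3 - a^2*b - 17*a*b^2 - 15*b^3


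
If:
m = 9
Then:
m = 9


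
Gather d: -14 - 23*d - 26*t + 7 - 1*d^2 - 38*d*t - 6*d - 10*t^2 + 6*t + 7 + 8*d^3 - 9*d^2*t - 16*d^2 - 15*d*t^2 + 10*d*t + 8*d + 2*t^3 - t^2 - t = 8*d^3 + d^2*(-9*t - 17) + d*(-15*t^2 - 28*t - 21) + 2*t^3 - 11*t^2 - 21*t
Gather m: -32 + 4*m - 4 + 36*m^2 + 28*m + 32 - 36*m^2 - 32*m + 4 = 0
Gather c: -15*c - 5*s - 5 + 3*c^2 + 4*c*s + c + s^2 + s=3*c^2 + c*(4*s - 14) + s^2 - 4*s - 5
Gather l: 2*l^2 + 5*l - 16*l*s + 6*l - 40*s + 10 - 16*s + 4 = 2*l^2 + l*(11 - 16*s) - 56*s + 14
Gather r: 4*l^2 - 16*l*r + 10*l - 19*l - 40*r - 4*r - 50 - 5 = 4*l^2 - 9*l + r*(-16*l - 44) - 55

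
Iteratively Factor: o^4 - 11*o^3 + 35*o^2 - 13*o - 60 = (o - 5)*(o^3 - 6*o^2 + 5*o + 12) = (o - 5)*(o - 3)*(o^2 - 3*o - 4) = (o - 5)*(o - 3)*(o + 1)*(o - 4)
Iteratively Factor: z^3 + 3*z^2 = (z)*(z^2 + 3*z) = z^2*(z + 3)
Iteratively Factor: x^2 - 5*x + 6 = (x - 3)*(x - 2)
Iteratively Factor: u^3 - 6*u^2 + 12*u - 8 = (u - 2)*(u^2 - 4*u + 4) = (u - 2)^2*(u - 2)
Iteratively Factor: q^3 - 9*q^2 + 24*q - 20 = (q - 2)*(q^2 - 7*q + 10) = (q - 5)*(q - 2)*(q - 2)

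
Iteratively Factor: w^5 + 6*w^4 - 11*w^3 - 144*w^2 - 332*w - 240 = (w + 3)*(w^4 + 3*w^3 - 20*w^2 - 84*w - 80) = (w + 2)*(w + 3)*(w^3 + w^2 - 22*w - 40) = (w + 2)^2*(w + 3)*(w^2 - w - 20) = (w + 2)^2*(w + 3)*(w + 4)*(w - 5)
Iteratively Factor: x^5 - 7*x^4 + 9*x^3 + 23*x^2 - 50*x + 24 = (x - 3)*(x^4 - 4*x^3 - 3*x^2 + 14*x - 8) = (x - 3)*(x - 1)*(x^3 - 3*x^2 - 6*x + 8) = (x - 3)*(x - 1)*(x + 2)*(x^2 - 5*x + 4) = (x - 4)*(x - 3)*(x - 1)*(x + 2)*(x - 1)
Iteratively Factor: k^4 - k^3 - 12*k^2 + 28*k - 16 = (k + 4)*(k^3 - 5*k^2 + 8*k - 4) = (k - 2)*(k + 4)*(k^2 - 3*k + 2) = (k - 2)*(k - 1)*(k + 4)*(k - 2)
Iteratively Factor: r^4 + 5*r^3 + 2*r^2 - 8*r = (r)*(r^3 + 5*r^2 + 2*r - 8) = r*(r + 2)*(r^2 + 3*r - 4) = r*(r - 1)*(r + 2)*(r + 4)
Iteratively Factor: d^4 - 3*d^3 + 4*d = (d)*(d^3 - 3*d^2 + 4) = d*(d - 2)*(d^2 - d - 2) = d*(d - 2)^2*(d + 1)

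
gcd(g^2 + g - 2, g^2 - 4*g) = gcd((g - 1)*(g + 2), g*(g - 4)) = 1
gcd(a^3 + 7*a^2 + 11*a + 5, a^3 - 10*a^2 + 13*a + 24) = a + 1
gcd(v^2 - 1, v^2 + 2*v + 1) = v + 1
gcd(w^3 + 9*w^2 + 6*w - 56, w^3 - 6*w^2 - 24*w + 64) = w^2 + 2*w - 8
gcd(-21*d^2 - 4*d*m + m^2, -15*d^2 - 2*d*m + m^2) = 3*d + m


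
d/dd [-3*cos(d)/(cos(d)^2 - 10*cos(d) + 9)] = 3*(sin(d)^2 + 8)*sin(d)/((cos(d) - 9)^2*(cos(d) - 1)^2)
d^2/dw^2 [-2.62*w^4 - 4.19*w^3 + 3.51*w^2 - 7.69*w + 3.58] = -31.44*w^2 - 25.14*w + 7.02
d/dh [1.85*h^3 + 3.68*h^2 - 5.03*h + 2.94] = 5.55*h^2 + 7.36*h - 5.03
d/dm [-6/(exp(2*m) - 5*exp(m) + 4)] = (12*exp(m) - 30)*exp(m)/(exp(2*m) - 5*exp(m) + 4)^2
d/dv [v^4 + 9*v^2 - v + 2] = 4*v^3 + 18*v - 1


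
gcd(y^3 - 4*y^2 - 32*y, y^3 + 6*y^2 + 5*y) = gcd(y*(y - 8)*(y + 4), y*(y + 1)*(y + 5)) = y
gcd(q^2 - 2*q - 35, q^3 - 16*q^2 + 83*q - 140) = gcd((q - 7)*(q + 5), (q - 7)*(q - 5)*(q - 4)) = q - 7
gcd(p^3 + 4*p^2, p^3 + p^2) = p^2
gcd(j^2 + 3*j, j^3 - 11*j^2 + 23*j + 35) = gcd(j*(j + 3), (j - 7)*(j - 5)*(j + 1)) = 1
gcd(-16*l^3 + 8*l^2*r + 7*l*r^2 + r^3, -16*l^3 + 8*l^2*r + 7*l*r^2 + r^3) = -16*l^3 + 8*l^2*r + 7*l*r^2 + r^3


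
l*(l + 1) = l^2 + l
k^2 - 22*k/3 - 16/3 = (k - 8)*(k + 2/3)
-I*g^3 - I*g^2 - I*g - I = (g + 1)*(g - I)*(-I*g + 1)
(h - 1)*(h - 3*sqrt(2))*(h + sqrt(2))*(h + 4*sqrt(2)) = h^4 - h^3 + 2*sqrt(2)*h^3 - 22*h^2 - 2*sqrt(2)*h^2 - 24*sqrt(2)*h + 22*h + 24*sqrt(2)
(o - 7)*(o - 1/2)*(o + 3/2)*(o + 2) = o^4 - 4*o^3 - 79*o^2/4 - 41*o/4 + 21/2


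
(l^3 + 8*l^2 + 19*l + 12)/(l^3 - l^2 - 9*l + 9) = (l^2 + 5*l + 4)/(l^2 - 4*l + 3)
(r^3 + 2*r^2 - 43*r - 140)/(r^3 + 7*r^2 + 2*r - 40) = (r - 7)/(r - 2)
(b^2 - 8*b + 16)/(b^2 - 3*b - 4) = (b - 4)/(b + 1)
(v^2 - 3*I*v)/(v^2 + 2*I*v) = (v - 3*I)/(v + 2*I)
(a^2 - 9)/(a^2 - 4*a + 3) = (a + 3)/(a - 1)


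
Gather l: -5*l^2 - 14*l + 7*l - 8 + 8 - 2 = -5*l^2 - 7*l - 2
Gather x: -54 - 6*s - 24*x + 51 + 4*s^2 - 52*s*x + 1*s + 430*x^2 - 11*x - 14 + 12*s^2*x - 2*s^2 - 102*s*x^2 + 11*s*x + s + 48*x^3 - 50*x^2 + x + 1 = 2*s^2 - 4*s + 48*x^3 + x^2*(380 - 102*s) + x*(12*s^2 - 41*s - 34) - 16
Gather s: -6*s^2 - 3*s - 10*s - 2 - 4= -6*s^2 - 13*s - 6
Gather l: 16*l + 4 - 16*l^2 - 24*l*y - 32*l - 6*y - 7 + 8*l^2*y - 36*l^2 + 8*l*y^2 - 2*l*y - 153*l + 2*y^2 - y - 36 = l^2*(8*y - 52) + l*(8*y^2 - 26*y - 169) + 2*y^2 - 7*y - 39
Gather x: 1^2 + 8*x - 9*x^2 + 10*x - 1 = -9*x^2 + 18*x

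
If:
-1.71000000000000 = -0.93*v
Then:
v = 1.84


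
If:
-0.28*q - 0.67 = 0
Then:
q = -2.39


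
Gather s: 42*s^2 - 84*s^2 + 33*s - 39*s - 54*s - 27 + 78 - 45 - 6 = -42*s^2 - 60*s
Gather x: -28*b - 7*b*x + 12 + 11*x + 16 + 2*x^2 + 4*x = -28*b + 2*x^2 + x*(15 - 7*b) + 28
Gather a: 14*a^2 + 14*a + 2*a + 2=14*a^2 + 16*a + 2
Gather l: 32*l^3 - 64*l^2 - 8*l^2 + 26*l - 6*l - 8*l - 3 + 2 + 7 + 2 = 32*l^3 - 72*l^2 + 12*l + 8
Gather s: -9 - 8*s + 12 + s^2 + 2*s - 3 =s^2 - 6*s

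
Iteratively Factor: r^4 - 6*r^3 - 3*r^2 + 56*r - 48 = (r - 4)*(r^3 - 2*r^2 - 11*r + 12) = (r - 4)*(r - 1)*(r^2 - r - 12) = (r - 4)^2*(r - 1)*(r + 3)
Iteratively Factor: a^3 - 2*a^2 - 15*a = (a)*(a^2 - 2*a - 15) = a*(a - 5)*(a + 3)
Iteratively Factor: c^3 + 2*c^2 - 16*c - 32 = (c + 4)*(c^2 - 2*c - 8) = (c - 4)*(c + 4)*(c + 2)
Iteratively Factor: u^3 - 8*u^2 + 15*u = (u)*(u^2 - 8*u + 15) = u*(u - 3)*(u - 5)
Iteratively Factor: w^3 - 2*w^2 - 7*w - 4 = (w - 4)*(w^2 + 2*w + 1) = (w - 4)*(w + 1)*(w + 1)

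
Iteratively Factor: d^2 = (d)*(d)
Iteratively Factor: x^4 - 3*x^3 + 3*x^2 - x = (x - 1)*(x^3 - 2*x^2 + x) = (x - 1)^2*(x^2 - x) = x*(x - 1)^2*(x - 1)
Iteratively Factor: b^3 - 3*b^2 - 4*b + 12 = (b - 2)*(b^2 - b - 6) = (b - 3)*(b - 2)*(b + 2)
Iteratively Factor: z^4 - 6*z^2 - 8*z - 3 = (z + 1)*(z^3 - z^2 - 5*z - 3) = (z - 3)*(z + 1)*(z^2 + 2*z + 1) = (z - 3)*(z + 1)^2*(z + 1)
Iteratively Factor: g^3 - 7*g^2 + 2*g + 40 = (g - 5)*(g^2 - 2*g - 8) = (g - 5)*(g + 2)*(g - 4)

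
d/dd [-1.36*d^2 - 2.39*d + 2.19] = -2.72*d - 2.39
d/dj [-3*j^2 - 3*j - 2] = -6*j - 3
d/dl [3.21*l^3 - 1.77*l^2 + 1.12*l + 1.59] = 9.63*l^2 - 3.54*l + 1.12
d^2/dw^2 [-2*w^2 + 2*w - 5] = -4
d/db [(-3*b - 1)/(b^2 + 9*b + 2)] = (3*b^2 + 2*b + 3)/(b^4 + 18*b^3 + 85*b^2 + 36*b + 4)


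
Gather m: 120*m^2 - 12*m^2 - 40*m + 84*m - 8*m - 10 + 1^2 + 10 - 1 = 108*m^2 + 36*m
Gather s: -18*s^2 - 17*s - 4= -18*s^2 - 17*s - 4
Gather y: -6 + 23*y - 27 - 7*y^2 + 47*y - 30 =-7*y^2 + 70*y - 63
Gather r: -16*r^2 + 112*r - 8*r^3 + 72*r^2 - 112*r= -8*r^3 + 56*r^2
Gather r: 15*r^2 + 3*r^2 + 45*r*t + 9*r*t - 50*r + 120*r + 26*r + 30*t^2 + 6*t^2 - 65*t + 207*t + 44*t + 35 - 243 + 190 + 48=18*r^2 + r*(54*t + 96) + 36*t^2 + 186*t + 30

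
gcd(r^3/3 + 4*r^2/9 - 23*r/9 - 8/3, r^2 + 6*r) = 1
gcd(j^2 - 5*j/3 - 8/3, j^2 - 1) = j + 1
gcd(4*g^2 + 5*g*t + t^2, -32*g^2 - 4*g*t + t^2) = 4*g + t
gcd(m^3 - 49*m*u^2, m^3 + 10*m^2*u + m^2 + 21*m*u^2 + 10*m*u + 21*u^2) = m + 7*u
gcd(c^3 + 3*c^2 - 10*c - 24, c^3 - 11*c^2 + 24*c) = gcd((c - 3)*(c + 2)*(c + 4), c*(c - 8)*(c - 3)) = c - 3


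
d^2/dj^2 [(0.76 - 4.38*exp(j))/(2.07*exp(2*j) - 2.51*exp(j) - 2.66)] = (-18.767862*exp(4*j) - 9.73107000000002*exp(3*j) - 156.549132*exp(2*j) + 50.770432*exp(j) - 36.065344)*exp(j)/(8.869743*exp(6*j) - 32.265297*exp(5*j) + 4.93011899999999*exp(4*j) + 67.110121*exp(3*j) - 6.33532199999999*exp(2*j) - 53.279268*exp(j) - 18.821096)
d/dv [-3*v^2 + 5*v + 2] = 5 - 6*v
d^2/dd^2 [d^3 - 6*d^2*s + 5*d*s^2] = 6*d - 12*s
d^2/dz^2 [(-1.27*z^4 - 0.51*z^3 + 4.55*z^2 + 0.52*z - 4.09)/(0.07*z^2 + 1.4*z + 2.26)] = (-0.012446*z^6 - 0.746760000000001*z^5 - 16.140684*z^4 - 67.01702*z^3 - 91.96077*z^2 - 18.52776*z + 28.449876)/(0.000343*z^6 + 0.02058*z^5 + 0.444822*z^4 + 4.07288*z^3 + 14.361396*z^2 + 21.45192*z + 11.543176)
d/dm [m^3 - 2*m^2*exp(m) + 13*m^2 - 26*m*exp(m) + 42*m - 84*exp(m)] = -2*m^2*exp(m) + 3*m^2 - 30*m*exp(m) + 26*m - 110*exp(m) + 42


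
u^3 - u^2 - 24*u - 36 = (u - 6)*(u + 2)*(u + 3)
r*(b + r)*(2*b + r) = 2*b^2*r + 3*b*r^2 + r^3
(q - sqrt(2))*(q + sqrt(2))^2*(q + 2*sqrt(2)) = q^4 + 3*sqrt(2)*q^3 + 2*q^2 - 6*sqrt(2)*q - 8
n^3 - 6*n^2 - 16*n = n*(n - 8)*(n + 2)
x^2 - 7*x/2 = x*(x - 7/2)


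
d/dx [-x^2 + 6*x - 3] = 6 - 2*x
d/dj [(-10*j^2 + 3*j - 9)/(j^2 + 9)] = 3*(-j^2 - 54*j + 9)/(j^4 + 18*j^2 + 81)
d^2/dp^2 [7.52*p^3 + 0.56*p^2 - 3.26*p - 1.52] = 45.12*p + 1.12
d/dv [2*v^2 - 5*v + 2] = 4*v - 5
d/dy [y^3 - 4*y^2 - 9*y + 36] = 3*y^2 - 8*y - 9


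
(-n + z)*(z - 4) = -n*z + 4*n + z^2 - 4*z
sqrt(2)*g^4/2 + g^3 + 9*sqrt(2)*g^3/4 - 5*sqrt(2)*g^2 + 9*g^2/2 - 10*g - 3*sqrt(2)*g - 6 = (g - 2)*(g + 1/2)*(g + 6)*(sqrt(2)*g/2 + 1)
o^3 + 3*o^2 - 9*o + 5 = (o - 1)^2*(o + 5)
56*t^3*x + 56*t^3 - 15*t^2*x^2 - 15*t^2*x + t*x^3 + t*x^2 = (-8*t + x)*(-7*t + x)*(t*x + t)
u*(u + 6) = u^2 + 6*u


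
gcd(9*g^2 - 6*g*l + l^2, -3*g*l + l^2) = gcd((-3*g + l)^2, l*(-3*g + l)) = 3*g - l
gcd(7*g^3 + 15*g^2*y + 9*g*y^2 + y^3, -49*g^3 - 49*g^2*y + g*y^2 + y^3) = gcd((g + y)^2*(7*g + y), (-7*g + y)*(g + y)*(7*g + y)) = 7*g^2 + 8*g*y + y^2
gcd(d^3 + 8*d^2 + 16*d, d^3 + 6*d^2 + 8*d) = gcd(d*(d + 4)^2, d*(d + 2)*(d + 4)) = d^2 + 4*d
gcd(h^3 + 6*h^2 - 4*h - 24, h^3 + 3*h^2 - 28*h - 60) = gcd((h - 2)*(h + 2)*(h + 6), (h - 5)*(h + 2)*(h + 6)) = h^2 + 8*h + 12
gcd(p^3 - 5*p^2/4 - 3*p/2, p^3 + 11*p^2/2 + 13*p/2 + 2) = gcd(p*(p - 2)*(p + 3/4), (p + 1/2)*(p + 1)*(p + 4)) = 1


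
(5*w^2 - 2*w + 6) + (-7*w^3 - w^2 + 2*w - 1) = -7*w^3 + 4*w^2 + 5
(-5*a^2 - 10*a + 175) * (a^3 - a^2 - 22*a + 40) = -5*a^5 - 5*a^4 + 295*a^3 - 155*a^2 - 4250*a + 7000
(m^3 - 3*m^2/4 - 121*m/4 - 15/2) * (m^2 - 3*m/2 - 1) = m^5 - 9*m^4/4 - 241*m^3/8 + 309*m^2/8 + 83*m/2 + 15/2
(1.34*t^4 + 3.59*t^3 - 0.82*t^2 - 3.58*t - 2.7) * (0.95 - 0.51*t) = -0.6834*t^5 - 0.5579*t^4 + 3.8287*t^3 + 1.0468*t^2 - 2.024*t - 2.565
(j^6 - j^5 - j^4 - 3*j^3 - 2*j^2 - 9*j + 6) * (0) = 0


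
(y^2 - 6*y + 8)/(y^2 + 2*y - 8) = (y - 4)/(y + 4)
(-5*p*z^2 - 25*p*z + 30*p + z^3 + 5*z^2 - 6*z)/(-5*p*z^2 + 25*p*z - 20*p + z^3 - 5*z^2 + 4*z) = (z + 6)/(z - 4)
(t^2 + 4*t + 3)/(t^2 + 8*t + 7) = (t + 3)/(t + 7)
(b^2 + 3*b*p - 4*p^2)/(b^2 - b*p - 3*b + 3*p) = (b + 4*p)/(b - 3)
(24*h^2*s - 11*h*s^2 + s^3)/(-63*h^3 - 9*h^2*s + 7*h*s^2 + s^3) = s*(-8*h + s)/(21*h^2 + 10*h*s + s^2)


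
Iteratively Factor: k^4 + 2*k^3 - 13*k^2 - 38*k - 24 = (k + 2)*(k^3 - 13*k - 12) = (k - 4)*(k + 2)*(k^2 + 4*k + 3) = (k - 4)*(k + 1)*(k + 2)*(k + 3)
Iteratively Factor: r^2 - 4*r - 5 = (r + 1)*(r - 5)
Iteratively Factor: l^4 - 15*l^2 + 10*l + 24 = (l - 3)*(l^3 + 3*l^2 - 6*l - 8) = (l - 3)*(l - 2)*(l^2 + 5*l + 4) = (l - 3)*(l - 2)*(l + 1)*(l + 4)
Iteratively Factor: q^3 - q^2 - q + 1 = (q - 1)*(q^2 - 1) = (q - 1)*(q + 1)*(q - 1)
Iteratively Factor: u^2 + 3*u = (u + 3)*(u)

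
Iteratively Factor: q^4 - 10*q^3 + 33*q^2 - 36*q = (q - 4)*(q^3 - 6*q^2 + 9*q) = q*(q - 4)*(q^2 - 6*q + 9) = q*(q - 4)*(q - 3)*(q - 3)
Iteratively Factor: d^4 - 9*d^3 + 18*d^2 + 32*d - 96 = (d - 3)*(d^3 - 6*d^2 + 32) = (d - 4)*(d - 3)*(d^2 - 2*d - 8) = (d - 4)^2*(d - 3)*(d + 2)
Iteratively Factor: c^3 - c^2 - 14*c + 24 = (c - 2)*(c^2 + c - 12) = (c - 2)*(c + 4)*(c - 3)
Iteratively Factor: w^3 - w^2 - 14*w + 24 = (w + 4)*(w^2 - 5*w + 6) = (w - 3)*(w + 4)*(w - 2)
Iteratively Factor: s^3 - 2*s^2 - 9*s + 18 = (s - 2)*(s^2 - 9) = (s - 2)*(s + 3)*(s - 3)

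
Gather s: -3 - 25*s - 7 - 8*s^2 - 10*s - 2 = -8*s^2 - 35*s - 12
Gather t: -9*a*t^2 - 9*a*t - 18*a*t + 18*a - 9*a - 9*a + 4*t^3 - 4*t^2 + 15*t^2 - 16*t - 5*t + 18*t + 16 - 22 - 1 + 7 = 4*t^3 + t^2*(11 - 9*a) + t*(-27*a - 3)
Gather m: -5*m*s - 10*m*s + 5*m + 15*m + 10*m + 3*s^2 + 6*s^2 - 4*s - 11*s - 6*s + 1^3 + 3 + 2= m*(30 - 15*s) + 9*s^2 - 21*s + 6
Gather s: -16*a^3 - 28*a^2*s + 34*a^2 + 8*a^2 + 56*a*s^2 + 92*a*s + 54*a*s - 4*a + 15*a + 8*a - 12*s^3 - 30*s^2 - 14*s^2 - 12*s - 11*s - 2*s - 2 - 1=-16*a^3 + 42*a^2 + 19*a - 12*s^3 + s^2*(56*a - 44) + s*(-28*a^2 + 146*a - 25) - 3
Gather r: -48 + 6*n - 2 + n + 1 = 7*n - 49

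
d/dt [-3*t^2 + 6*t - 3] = 6 - 6*t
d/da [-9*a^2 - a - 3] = -18*a - 1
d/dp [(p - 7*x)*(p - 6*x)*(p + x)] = 3*p^2 - 24*p*x + 29*x^2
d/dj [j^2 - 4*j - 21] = 2*j - 4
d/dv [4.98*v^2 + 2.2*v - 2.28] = 9.96*v + 2.2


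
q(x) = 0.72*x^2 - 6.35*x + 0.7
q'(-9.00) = -19.31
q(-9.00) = 116.17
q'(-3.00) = -10.67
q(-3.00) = 26.23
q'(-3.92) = -11.99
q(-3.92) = 36.66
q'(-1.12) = -7.96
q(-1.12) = 8.72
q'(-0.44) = -6.98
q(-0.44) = 3.63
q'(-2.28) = -9.63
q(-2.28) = 18.92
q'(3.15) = -1.81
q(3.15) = -12.16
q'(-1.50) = -8.51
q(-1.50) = 11.84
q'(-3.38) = -11.22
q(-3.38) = 30.39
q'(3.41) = -1.44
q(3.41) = -12.58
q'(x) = 1.44*x - 6.35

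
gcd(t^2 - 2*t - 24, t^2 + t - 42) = t - 6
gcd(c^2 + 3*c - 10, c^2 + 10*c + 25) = c + 5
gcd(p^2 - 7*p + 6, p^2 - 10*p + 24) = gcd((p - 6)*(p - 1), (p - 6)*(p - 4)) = p - 6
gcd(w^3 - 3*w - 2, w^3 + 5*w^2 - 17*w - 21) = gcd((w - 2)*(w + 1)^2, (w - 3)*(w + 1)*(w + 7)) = w + 1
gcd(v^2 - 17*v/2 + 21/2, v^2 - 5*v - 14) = v - 7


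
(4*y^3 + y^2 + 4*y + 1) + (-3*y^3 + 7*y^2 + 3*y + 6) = y^3 + 8*y^2 + 7*y + 7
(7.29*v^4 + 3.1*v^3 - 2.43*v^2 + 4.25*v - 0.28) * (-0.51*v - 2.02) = -3.7179*v^5 - 16.3068*v^4 - 5.0227*v^3 + 2.7411*v^2 - 8.4422*v + 0.5656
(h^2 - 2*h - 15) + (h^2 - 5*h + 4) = 2*h^2 - 7*h - 11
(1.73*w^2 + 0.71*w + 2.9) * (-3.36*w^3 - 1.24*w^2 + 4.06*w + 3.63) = -5.8128*w^5 - 4.5308*w^4 - 3.6006*w^3 + 5.5665*w^2 + 14.3513*w + 10.527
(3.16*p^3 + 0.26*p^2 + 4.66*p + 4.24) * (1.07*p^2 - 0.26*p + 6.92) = 3.3812*p^5 - 0.5434*p^4 + 26.7858*p^3 + 5.1244*p^2 + 31.1448*p + 29.3408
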